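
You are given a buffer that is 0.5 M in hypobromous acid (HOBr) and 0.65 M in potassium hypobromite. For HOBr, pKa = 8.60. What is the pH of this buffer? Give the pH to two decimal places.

Henderson–Hasselbalch: pH = pKa + log([OBr-]/[HOBr]) = 8.60 + log(0.65/0.5)
pH = 8.60 + (+0.114) = 8.71

pH = 8.71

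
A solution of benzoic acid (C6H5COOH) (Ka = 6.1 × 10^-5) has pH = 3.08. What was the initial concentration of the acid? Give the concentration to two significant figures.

C₀ = 1.2 × 10^-2 M

[H+] = 10^(-3.08) = 8.32 × 10^-4 M = x
Ka = x²/(C₀ − x) ⇒ C₀ = x + x²/Ka
C₀ = 8.32 × 10^-4 + (8.32 × 10^-4)²/(6.1 × 10^-5) = 1.22 × 10^-2 M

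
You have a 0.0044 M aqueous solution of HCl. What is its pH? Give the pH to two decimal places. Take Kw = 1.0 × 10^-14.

HCl is a strong acid and dissociates completely, so [H+] = 0.0044 M.
pH = -log(0.0044) = 2.36

pH = 2.36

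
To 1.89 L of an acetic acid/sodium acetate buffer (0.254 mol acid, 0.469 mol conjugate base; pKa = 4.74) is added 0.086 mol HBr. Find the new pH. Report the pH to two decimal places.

pH = 4.79

Added H+ converts CH3COO- to CH3COOH: CH3COOH → 0.34 mol, CH3COO- → 0.383 mol.
pH = pKa + log(n_CH3COO-/n_CH3COOH) = 4.74 + log(0.383/0.34) = 4.74 + (+0.052)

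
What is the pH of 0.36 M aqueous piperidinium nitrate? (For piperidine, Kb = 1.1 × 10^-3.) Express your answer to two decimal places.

pH = 5.74

C5H10NH2+ is the conjugate acid of the weak base C5H10NH.
Ka = Kw/Kb = 1.0×10^-14 / 1.1 × 10^-3 = 9.09 × 10^-12
From the ICE table, Ka = x²/(0.36 − x) = 9.09 × 10^-12.
Since Ka ≪ C₀, x ≈ √(Ka·C₀) = 1.81 × 10^-6 M.
Check: 0.0005% ionized — well under 5%, approximation valid.
pH = −log[H+] = −log(1.81 × 10^-6) = 5.74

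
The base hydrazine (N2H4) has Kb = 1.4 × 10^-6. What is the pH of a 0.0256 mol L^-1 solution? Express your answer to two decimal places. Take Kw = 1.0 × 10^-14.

pH = 10.28

N2H4 + H2O ⇌ N2H5+ + OH-
Kb = [OH-]²/(0.0256 − [OH-]) = 1.4 × 10^-6
Assume [OH-] ≪ 0.0256: [OH-] ≈ √(1.4 × 10^-6 × 0.0256) = 1.89 × 10^-4 M
Check: 0.74% ionized — well under 5%, approximation valid.
pOH = 3.72, so pH = 14.00 − pOH = 10.28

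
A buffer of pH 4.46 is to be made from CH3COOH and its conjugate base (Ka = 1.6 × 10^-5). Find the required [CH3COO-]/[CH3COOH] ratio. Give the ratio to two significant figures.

ratio = 0.46

pKa = -log(1.6 × 10^-5) = 4.796
pH = pKa + log(r) ⇒ log(r) = 4.46 − 4.796 = -0.336
r = [CH3COO-]/[CH3COOH] = 10^(-0.336) = 0.461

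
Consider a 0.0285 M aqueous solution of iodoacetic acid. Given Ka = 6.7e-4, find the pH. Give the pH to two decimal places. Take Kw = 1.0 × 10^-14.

pH = 2.39

ICH2COOH ⇌ ICH2COO- + H+
Ka = x²/(0.0285 − x) = 6.7 × 10^-4
Here C₀/Ka ≈ 42.5, so the small-x approximation fails. Use the quadratic:
x = [−0.00067 + √(0.00067² + 7.64e-05)]/2 = 4.05 × 10^-3 M
pH = −log(4.05 × 10^-3) = 2.39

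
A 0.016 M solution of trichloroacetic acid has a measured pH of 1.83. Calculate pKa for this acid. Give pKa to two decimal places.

[H+] = 10^(-1.83) = 1.48 × 10^-2 M
At equilibrium [HA] = 0.016 − 1.48 × 10^-2 = 1.20 × 10^-3 M
Ka = [H+][A-]/[HA] = (1.48 × 10^-2)² / 1.20 × 10^-3 = 1.83 × 10^-1
pKa = -log(1.83 × 10^-1) = 0.74

pKa = 0.74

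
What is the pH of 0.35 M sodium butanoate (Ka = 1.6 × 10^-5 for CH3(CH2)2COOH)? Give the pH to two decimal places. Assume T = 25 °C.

pH = 9.17

CH3(CH2)2COO- is the conjugate base of the weak acid CH3(CH2)2COOH.
Kb = Kw/Ka = 1.0×10^-14 / 1.6 × 10^-5 = 6.25 × 10^-10
Kb = x²/(0.35 − x) = 6.25 × 10^-10
Assume x ≪ 0.35: x ≈ √(6.25 × 10^-10 × 0.35) = 1.48 × 10^-5 M
pOH = 4.83, so pH = 14.00 − pOH = 9.17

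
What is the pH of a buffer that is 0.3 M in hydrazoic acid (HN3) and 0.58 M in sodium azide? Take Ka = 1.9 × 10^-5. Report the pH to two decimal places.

pH = 5.01

pKa = −log(1.9 × 10^-5) = 4.721
Using pH = pKa + log([base]/[acid]) with [base]/[acid] = 0.58/0.3:
pH = 4.721 + (+0.286) = 5.01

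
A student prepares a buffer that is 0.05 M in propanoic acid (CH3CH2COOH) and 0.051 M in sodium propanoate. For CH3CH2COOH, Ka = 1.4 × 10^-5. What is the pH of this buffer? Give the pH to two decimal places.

pKa = −log(1.4 × 10^-5) = 4.854
pH = pKa + log([A⁻]/[HA]) = 4.854 + log(0.051/0.05)
pH = 4.854 + (+0.009) = 4.86

pH = 4.86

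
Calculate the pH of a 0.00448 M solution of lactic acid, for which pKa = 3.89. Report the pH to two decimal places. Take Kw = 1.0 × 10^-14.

pH = 3.16

CH3CH(OH)COOH ⇌ CH3CH(OH)COO- + H+
Ka = 10^(−3.89) = 1.29 × 10^-4
Ka = [H+]²/(0.00448 − [H+]) = 1.29 × 10^-4
[H+] is not negligible relative to C₀; solve [H+]² + 0.000129·[H+] − 5.78e-07 = 0.
[H+] = (−Ka + √(Ka² + 4·Ka·C₀))/2 = 6.98 × 10^-4 M
pH = −log[H+] = −log(6.98 × 10^-4) = 3.16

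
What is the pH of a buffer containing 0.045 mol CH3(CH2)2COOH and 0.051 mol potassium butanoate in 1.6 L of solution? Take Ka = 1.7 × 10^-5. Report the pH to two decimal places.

pH = 4.82

pKa = −log(1.7 × 10^-5) = 4.770
Henderson–Hasselbalch: pH = pKa + log([CH3(CH2)2COO-]/[CH3(CH2)2COOH]) = 4.770 + log(0.051/0.045)
pH = 4.770 + (+0.054) = 4.82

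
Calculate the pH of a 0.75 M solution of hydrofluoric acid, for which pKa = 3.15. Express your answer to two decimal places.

pH = 1.64

HF ⇌ F- + H+
Ka = 10^(−3.15) = 7.08 × 10^-4
Let x = [H+] at equilibrium. Ka = x²/(0.75 − x).
Assume x ≪ 0.75: x ≈ √(7.08 × 10^-4 × 0.75) = 2.30 × 10^-2 M
pH = −log(2.30 × 10^-2) = 1.64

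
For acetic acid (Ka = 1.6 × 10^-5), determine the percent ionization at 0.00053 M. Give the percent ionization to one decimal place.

15.9%

CH3COOH ⇌ CH3COO- + H+; let x = [H+] at equilibrium.
Solve x² + 1.6e-05x − 8.48e-09 = 0 → x = 8.44 × 10^-5 M
Fraction ionized = 8.44 × 10^-5 / 0.00053 = 0.1592 → 15.9%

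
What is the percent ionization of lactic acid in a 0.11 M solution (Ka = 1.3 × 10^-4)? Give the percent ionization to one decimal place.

CH3CH(OH)COOH ⇌ CH3CH(OH)COO- + H+; let x = [H+] at equilibrium.
x ≈ √(Ka·C₀) = √(1.3 × 10^-4 × 0.11) = 3.78 × 10^-3 M
% ionization = x/C₀ × 100% = 3.78 × 10^-3/0.11 × 100% = 3.4%

3.4%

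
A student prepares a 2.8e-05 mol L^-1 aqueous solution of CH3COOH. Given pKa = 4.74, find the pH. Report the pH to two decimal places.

CH3COOH ⇌ CH3COO- + H+
Ka = 10^(−4.74) = 1.82 × 10^-5
Ka = [H+]²/(2.8e-05 − [H+]) = 1.82 × 10^-5
The 5% rule fails; solving [H+]² + Ka·[H+] − Ka·C₀ = 0 exactly:
[H+] = (−Ka + √(Ka² + 4·Ka·C₀))/2 = 1.52 × 10^-5 M
pH = −log(1.52 × 10^-5) = 4.82

pH = 4.82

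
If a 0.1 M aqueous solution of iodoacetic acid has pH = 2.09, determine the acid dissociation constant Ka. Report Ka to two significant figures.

Ka = 7.2 × 10^-4

[H+] = 10^(-2.09) = 8.13 × 10^-3 M
At equilibrium [HA] = 0.1 − 8.13 × 10^-3 = 9.19 × 10^-2 M
Ka = [H+][A-]/[HA] = (8.13 × 10^-3)² / 9.19 × 10^-2 = 7.2 × 10^-4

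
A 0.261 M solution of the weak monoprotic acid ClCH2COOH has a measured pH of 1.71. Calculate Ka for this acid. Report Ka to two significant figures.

Ka = 1.6 × 10^-3

[H+] = 10^(-1.71) = 1.95 × 10^-2 M
At equilibrium [HA] = 0.261 − 1.95 × 10^-2 = 2.42 × 10^-1 M
Ka = [H+][A-]/[HA] = (1.95 × 10^-2)² / 2.42 × 10^-1 = 1.6 × 10^-3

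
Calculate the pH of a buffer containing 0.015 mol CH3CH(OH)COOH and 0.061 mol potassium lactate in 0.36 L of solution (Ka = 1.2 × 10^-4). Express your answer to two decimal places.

pKa = −log(1.2 × 10^-4) = 3.921
Henderson–Hasselbalch: pH = pKa + log([CH3CH(OH)COO-]/[CH3CH(OH)COOH]) = 3.921 + log(0.061/0.015)
pH = 3.921 + (+0.609) = 4.53

pH = 4.53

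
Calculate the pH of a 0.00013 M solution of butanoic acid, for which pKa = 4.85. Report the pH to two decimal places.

pH = 4.44

CH3(CH2)2COOH ⇌ CH3(CH2)2COO- + H+
Ka = 10^(−4.85) = 1.41 × 10^-5
From the ICE table, Ka = [H+]²/(0.00013 − [H+]) = 1.41 × 10^-5.
The 5% rule fails; solving [H+]² + Ka·[H+] − Ka·C₀ = 0 exactly:
[H+] = [−1.41e-05 + √(1.41e-05² + 7.33e-09)]/2 = 3.63 × 10^-5 M
pH = −log[H+] = −log(3.63 × 10^-5) = 4.44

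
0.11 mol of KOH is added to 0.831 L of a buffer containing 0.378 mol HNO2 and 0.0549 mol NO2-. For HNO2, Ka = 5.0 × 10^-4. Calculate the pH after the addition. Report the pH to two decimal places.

OH- converts HNO2 to NO2-: HNO2 → 0.268 mol, NO2- → 0.165 mol.
pKa = −log(5.0 × 10^-4) = 3.301
Henderson–Hasselbalch with mole ratio 0.165/0.268: pH = 3.301 + (-0.211)

pH = 3.09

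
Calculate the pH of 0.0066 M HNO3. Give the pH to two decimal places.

HNO3 is a strong acid and dissociates completely, so [H+] = 0.0066 M.
pH = -log(0.0066) = 2.18

pH = 2.18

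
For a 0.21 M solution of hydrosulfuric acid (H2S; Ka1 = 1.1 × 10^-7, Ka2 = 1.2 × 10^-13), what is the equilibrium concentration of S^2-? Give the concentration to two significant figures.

First ionization gives [H+] ≈ [HS-] = 1.52 × 10^-4 M.
Second step: Ka2 = [H+][S^2-]/[HS-] ≈ [S^2-] (since [H+] ≈ [HS-]).
So [S^2-] ≈ Ka2.

1.2 × 10^-13 M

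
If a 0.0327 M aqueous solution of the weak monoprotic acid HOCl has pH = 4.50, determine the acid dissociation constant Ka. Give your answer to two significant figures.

[H+] = 10^(-4.50) = 3.16 × 10^-5 M
At equilibrium [HA] = 0.0327 − 3.16 × 10^-5 = 3.27 × 10^-2 M
Ka = [H+][A-]/[HA] = (3.16 × 10^-5)² / 3.27 × 10^-2 = 3.1 × 10^-8

Ka = 3.1 × 10^-8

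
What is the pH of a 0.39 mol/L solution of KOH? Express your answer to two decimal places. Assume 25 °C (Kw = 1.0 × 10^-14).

pH = 13.59

KOH is a strong base; [OH-] = 0.39 M.
pOH = -log(0.39) = 0.41
pH = 14.00 - 0.41 = 13.59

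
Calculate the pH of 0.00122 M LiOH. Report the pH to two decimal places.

pH = 11.09

LiOH is a strong base; [OH-] = 0.00122 M.
pOH = -log(0.00122) = 2.91
pH = 14.00 - 2.91 = 11.09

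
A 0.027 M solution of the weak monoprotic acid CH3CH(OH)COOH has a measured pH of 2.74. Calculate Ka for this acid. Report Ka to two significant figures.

[H+] = 10^(-2.74) = 1.82 × 10^-3 M
At equilibrium [HA] = 0.027 − 1.82 × 10^-3 = 2.52 × 10^-2 M
Ka = [H+][A-]/[HA] = (1.82 × 10^-3)² / 2.52 × 10^-2 = 1.3 × 10^-4

Ka = 1.3 × 10^-4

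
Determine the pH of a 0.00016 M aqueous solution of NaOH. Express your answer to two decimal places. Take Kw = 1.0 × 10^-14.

pH = 10.20

NaOH is a strong base; [OH-] = 0.00016 M.
pOH = -log(0.00016) = 3.80
pH = 14.00 - 3.80 = 10.20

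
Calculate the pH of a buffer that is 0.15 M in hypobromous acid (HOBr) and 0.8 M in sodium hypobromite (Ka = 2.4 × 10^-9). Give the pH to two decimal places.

pH = 9.35

pKa = −log(2.4 × 10^-9) = 8.620
Using pH = pKa + log([base]/[acid]) with [base]/[acid] = 0.8/0.15:
pH = 8.620 + (+0.727) = 9.35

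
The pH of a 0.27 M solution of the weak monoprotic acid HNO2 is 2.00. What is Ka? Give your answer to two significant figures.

Ka = 3.8 × 10^-4

[H+] = 10^(-2.00) = 1.00 × 10^-2 M
At equilibrium [HA] = 0.27 − 1.00 × 10^-2 = 2.60 × 10^-1 M
Ka = [H+][A-]/[HA] = (1.00 × 10^-2)² / 2.60 × 10^-1 = 3.8 × 10^-4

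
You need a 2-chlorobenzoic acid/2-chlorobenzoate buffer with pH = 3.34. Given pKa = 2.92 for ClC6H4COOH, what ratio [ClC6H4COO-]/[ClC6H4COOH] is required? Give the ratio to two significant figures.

ratio = 2.6

pH = pKa + log(r) ⇒ log(r) = 3.34 − 2.92 = +0.42
r = [ClC6H4COO-]/[ClC6H4COOH] = 10^(+0.42) = 2.63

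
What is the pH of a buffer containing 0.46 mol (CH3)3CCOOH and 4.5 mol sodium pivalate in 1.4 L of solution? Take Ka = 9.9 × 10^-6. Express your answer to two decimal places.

pKa = −log(9.9 × 10^-6) = 5.004
pH = pKa + log([A⁻]/[HA]) = 5.004 + log(4.5/0.46)
pH = 5.004 + (+0.990) = 5.99

pH = 5.99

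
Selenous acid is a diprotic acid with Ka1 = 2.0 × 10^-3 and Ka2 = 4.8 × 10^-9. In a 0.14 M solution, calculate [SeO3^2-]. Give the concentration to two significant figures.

First ionization gives [H+] ≈ [HSeO3-] = 1.58 × 10^-2 M.
Second step: Ka2 = [H+][SeO3^2-]/[HSeO3-] ≈ [SeO3^2-] (since [H+] ≈ [HSeO3-]).
So [SeO3^2-] ≈ Ka2.

4.8 × 10^-9 M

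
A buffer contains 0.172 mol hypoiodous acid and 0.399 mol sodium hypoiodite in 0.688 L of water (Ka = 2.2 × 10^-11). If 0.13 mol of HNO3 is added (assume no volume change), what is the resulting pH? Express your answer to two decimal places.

Added H+ converts OI- to HOI: HOI → 0.302 mol, OI- → 0.269 mol.
pKa = −log(2.2 × 10^-11) = 10.658
pH = pKa + log([A⁻]/[HA]) = 10.658 + log(0.269/0.302) = 10.658 -0.050

pH = 10.61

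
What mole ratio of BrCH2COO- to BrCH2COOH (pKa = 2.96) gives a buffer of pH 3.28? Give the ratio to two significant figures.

ratio = 2.1

pH = pKa + log(r) ⇒ log(r) = 3.28 − 2.96 = +0.32
r = [BrCH2COO-]/[BrCH2COOH] = 10^(+0.32) = 2.09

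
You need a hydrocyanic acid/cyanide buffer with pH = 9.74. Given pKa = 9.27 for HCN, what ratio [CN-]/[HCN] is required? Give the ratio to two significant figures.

ratio = 3.0

pH = pKa + log(r) ⇒ log(r) = 9.74 − 9.27 = +0.47
r = [CN-]/[HCN] = 10^(+0.47) = 2.95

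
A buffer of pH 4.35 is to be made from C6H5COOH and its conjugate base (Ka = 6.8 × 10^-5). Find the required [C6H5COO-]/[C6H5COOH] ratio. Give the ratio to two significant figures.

pKa = -log(6.8 × 10^-5) = 4.167
pH = pKa + log(r) ⇒ log(r) = 4.35 − 4.167 = +0.183
r = [C6H5COO-]/[C6H5COOH] = 10^(+0.183) = 1.52

ratio = 1.5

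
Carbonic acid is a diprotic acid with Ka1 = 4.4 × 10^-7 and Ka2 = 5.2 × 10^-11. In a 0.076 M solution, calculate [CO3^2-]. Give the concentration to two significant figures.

5.2 × 10^-11 M

First ionization gives [H+] ≈ [HCO3-] = 1.83 × 10^-4 M.
Second step: Ka2 = [H+][CO3^2-]/[HCO3-] ≈ [CO3^2-] (since [H+] ≈ [HCO3-]).
So [CO3^2-] ≈ Ka2.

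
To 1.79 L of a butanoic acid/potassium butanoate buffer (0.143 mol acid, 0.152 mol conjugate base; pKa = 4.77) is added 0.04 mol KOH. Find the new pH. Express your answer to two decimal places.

OH- converts CH3(CH2)2COOH to CH3(CH2)2COO-: CH3(CH2)2COOH → 0.103 mol, CH3(CH2)2COO- → 0.192 mol.
pH = pKa + log(n_CH3(CH2)2COO-/n_CH3(CH2)2COOH) = 4.77 + log(0.192/0.103) = 4.77 + (+0.270)

pH = 5.04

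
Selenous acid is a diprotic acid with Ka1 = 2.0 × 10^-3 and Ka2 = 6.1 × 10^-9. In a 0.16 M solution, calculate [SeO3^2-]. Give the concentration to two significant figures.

6.1 × 10^-9 M

First ionization gives [H+] ≈ [HSeO3-] = 1.69 × 10^-2 M.
Second step: Ka2 = [H+][SeO3^2-]/[HSeO3-] ≈ [SeO3^2-] (since [H+] ≈ [HSeO3-]).
So [SeO3^2-] ≈ Ka2.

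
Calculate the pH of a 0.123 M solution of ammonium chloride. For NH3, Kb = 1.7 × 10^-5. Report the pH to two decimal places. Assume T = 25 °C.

pH = 5.07

NH4+ is the conjugate acid of the weak base NH3.
Ka = Kw/Kb = 1.0×10^-14 / 1.7 × 10^-5 = 5.88 × 10^-10
From the ICE table, Ka = [H+]²/(0.123 − [H+]) = 5.88 × 10^-10.
Neglecting [H+] in the denominator: [H+] = √(5.88 × 10^-10 × 0.123) = 8.50 × 10^-6 M
([H+]/C₀ = 0.0069% < 5%, so the approximation holds.)
pH = −log[H+] = −log(8.50 × 10^-6) = 5.07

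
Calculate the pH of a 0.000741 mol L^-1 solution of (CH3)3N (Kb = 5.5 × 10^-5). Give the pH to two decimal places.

(CH3)3N + H2O ⇌ (CH3)3NH+ + OH-
From the ICE table, Kb = [OH-]²/(0.000741 − [OH-]) = 5.5 × 10^-5.
[OH-] is not negligible relative to C₀; solve [OH-]² + 5.5e-05·[OH-] − 4.08e-08 = 0.
[OH-] = [−5.5e-05 + √(5.5e-05² + 1.63e-07)]/2 = 1.76 × 10^-4 M
pOH = −log(1.76 × 10^-4) = 3.75; pH = 14.00 − 3.75 = 10.25

pH = 10.25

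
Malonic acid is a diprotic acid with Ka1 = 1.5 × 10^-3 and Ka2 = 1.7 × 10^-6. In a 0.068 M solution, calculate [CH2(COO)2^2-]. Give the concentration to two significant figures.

First ionization gives [H+] ≈ [CH2(COOH)COO-] = 9.38 × 10^-3 M.
Second step: Ka2 = [H+][CH2(COO)2^2-]/[CH2(COOH)COO-] ≈ [CH2(COO)2^2-] (since [H+] ≈ [CH2(COOH)COO-]).
So [CH2(COO)2^2-] ≈ Ka2.

1.7 × 10^-6 M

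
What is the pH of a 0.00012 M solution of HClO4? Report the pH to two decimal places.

pH = 3.92

HClO4 is a strong acid and dissociates completely, so [H+] = 0.00012 M.
pH = -log(0.00012) = 3.92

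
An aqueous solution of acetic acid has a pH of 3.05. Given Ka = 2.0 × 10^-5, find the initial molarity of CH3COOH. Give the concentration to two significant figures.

[H+] = 10^(-3.05) = 8.91 × 10^-4 M = x
Ka = x²/(C₀ − x) ⇒ C₀ = x + x²/Ka
C₀ = 8.91 × 10^-4 + (8.91 × 10^-4)²/(2.0 × 10^-5) = 4.06 × 10^-2 M

C₀ = 4.1 × 10^-2 M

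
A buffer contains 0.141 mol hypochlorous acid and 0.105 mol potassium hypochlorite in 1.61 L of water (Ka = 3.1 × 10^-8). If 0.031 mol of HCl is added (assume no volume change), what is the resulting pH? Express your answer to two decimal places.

pH = 7.14

Added H+ converts OCl- to HOCl: HOCl → 0.172 mol, OCl- → 0.074 mol.
pKa = −log(3.1 × 10^-8) = 7.509
Henderson–Hasselbalch with mole ratio 0.074/0.172: pH = 7.509 + (-0.366)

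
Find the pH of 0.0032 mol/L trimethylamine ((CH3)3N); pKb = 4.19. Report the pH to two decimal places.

pH = 10.63

(CH3)3N + H2O ⇌ (CH3)3NH+ + OH-
Kb = 10^(−4.19) = 6.46 × 10^-5
Let x = [OH-] at equilibrium. Kb = x²/(0.0032 − x).
x is not negligible relative to C₀; solve x² + 6.46e-05·x − 2.07e-07 = 0.
x = (−Kb + √(Kb² + 4·Kb·C₀))/2 = 4.24 × 10^-4 M
pOH = 3.37, so pH = 14.00 − pOH = 10.63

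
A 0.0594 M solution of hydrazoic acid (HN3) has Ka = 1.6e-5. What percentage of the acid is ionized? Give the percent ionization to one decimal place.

HN3 ⇌ N3- + H+; let x = [H+] at equilibrium.
x ≈ √(Ka·C₀) = √(1.6 × 10^-5 × 0.0594) = 9.75 × 10^-4 M
% ionization = x/C₀ × 100% = 9.75 × 10^-4/0.0594 × 100% = 1.6%

1.6%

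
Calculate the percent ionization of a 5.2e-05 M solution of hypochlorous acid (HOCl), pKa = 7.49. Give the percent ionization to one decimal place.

HOCl ⇌ OCl- + H+; let x = [H+] at equilibrium.
Ka = 10^(−7.49) = 3.24 × 10^-8
x ≈ √(Ka·C₀) = √(3.24 × 10^-8 × 5.2e-05) = 1.30 × 10^-6 M
% ionization = x/C₀ × 100% = 1.30 × 10^-6/5.2e-05 × 100% = 2.5%

2.5%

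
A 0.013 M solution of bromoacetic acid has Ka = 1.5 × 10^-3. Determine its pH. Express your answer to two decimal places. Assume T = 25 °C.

pH = 2.43

BrCH2COOH ⇌ BrCH2COO- + H+
Ka = [H+]²/(0.013 − [H+]) = 1.5 × 10^-3
Here C₀/Ka ≈ 8.67, so the small-[H+] approximation fails. Use the quadratic:
[H+] = (−Ka + √(Ka² + 4·Ka·C₀))/2 = 3.73 × 10^-3 M
pH = −log[H+] = −log(3.73 × 10^-3) = 2.43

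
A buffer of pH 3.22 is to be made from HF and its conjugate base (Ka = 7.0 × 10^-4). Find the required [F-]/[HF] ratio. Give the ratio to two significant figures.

pKa = -log(7.0 × 10^-4) = 3.155
pH = pKa + log(r) ⇒ log(r) = 3.22 − 3.155 = +0.065
r = [F-]/[HF] = 10^(+0.065) = 1.16

ratio = 1.2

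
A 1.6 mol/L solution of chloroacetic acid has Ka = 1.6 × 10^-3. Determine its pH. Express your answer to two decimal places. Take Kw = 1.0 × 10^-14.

pH = 1.30

ClCH2COOH ⇌ ClCH2COO- + H+
Ka = [H+]²/(1.6 − [H+]) = 1.6 × 10^-3
Assume [H+] ≪ 1.6: [H+] ≈ √(1.6 × 10^-3 × 1.6) = 5.06 × 10^-2 M
Check: 3.2% ionized — well under 5%, approximation valid.
pH = −log[H+] = −log(5.06 × 10^-2) = 1.30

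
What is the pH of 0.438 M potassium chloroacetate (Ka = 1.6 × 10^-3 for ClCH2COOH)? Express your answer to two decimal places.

ClCH2COO- is the conjugate base of the weak acid ClCH2COOH.
Kb = Kw/Ka = 1.0×10^-14 / 1.6 × 10^-3 = 6.25 × 10^-12
Kb = [OH-]²/(0.438 − [OH-]) = 6.25 × 10^-12
Since Kb ≪ C₀, [OH-] ≈ √(Kb·C₀) = 1.65 × 10^-6 M.
([OH-]/C₀ = 0.00038% < 5%, so the approximation holds.)
pOH = 5.78, so pH = 14.00 − pOH = 8.22

pH = 8.22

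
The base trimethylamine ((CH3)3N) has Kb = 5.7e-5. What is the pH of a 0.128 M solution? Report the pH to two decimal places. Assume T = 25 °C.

pH = 11.43

(CH3)3N + H2O ⇌ (CH3)3NH+ + OH-
Let x = [OH-] at equilibrium. Kb = x²/(0.128 − x).
Assume x ≪ 0.128: x ≈ √(5.7 × 10^-5 × 0.128) = 2.70 × 10^-3 M
pOH = −log(2.70 × 10^-3) = 2.57; pH = 14.00 − 2.57 = 11.43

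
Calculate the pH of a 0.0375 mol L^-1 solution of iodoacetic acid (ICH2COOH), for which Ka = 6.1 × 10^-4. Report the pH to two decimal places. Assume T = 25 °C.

pH = 2.35

ICH2COOH ⇌ ICH2COO- + H+
From the ICE table, Ka = x²/(0.0375 − x) = 6.1 × 10^-4.
Here C₀/Ka ≈ 61.5, so the small-x approximation fails. Use the quadratic:
x = [−0.00061 + √(0.00061² + 9.15e-05)]/2 = 4.49 × 10^-3 M
pH = −log(4.49 × 10^-3) = 2.35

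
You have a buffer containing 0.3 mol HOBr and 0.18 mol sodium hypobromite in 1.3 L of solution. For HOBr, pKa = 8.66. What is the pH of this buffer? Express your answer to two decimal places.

pH = 8.44

pH = pKa + log([A⁻]/[HA]) = 8.66 + log(0.18/0.3)
pH = 8.66 + (-0.222) = 8.44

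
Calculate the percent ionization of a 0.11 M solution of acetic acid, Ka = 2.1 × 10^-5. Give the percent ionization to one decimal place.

1.4%

CH3COOH ⇌ CH3COO- + H+; let x = [H+] at equilibrium.
x ≈ √(Ka·C₀) = √(2.1 × 10^-5 × 0.11) = 1.52 × 10^-3 M
Fraction ionized = 1.52 × 10^-3 / 0.11 = 0.0138 → 1.4%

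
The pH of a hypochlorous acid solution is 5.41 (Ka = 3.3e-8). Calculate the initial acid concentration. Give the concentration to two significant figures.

C₀ = 4.6 × 10^-4 M

[H+] = 10^(-5.41) = 3.89 × 10^-6 M = x
Ka = x²/(C₀ − x) ⇒ C₀ = x + x²/Ka
C₀ = 3.89 × 10^-6 + (3.89 × 10^-6)²/(3.3 × 10^-8) = 4.62 × 10^-4 M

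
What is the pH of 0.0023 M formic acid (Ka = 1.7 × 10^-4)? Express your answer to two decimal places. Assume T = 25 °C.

HCOOH ⇌ HCOO- + H+
Let x = [H+] at equilibrium. Ka = x²/(0.0023 − x).
The 5% rule fails; solving x² + Ka·x − Ka·C₀ = 0 exactly:
x = [−0.00017 + √(0.00017² + 1.56e-06)]/2 = 5.46 × 10^-4 M
pH = −log[H+] = −log(5.46 × 10^-4) = 3.26

pH = 3.26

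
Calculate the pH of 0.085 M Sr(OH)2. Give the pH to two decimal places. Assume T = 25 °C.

Sr(OH)2 is a strong base (each formula unit releases 2 OH-); [OH-] = 0.17 M.
pOH = -log(0.17) = 0.77
pH = 14.00 - 0.77 = 13.23

pH = 13.23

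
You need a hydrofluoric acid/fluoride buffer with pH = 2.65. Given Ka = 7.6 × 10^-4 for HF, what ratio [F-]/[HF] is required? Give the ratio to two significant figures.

pKa = -log(7.6 × 10^-4) = 3.119
pH = pKa + log(r) ⇒ log(r) = 2.65 − 3.119 = -0.469
r = [F-]/[HF] = 10^(-0.469) = 0.34

ratio = 0.34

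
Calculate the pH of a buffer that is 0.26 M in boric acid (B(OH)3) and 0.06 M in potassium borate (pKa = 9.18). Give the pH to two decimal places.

pH = pKa + log([A⁻]/[HA]) = 9.18 + log(0.06/0.26)
pH = 9.18 + (-0.637) = 8.54

pH = 8.54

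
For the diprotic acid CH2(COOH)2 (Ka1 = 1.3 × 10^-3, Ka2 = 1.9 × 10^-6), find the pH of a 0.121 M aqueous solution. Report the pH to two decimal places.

Ka1 ≫ Ka2, so treat the first dissociation as the only significant source of H+.
Ka1 = x²/(0.121 − x) = 1.3 × 10^-3
Solving the quadratic: x = (−Ka1 + √(Ka1² + 4·Ka1·C₀))/2 = 1.19 × 10^-2 M
pH = −log(1.19 × 10^-2) = 1.92

pH = 1.92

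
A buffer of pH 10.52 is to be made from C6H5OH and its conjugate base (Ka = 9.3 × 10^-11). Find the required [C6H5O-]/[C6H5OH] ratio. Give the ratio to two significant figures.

pKa = -log(9.3 × 10^-11) = 10.032
pH = pKa + log(r) ⇒ log(r) = 10.52 − 10.032 = +0.488
r = [C6H5O-]/[C6H5OH] = 10^(+0.488) = 3.08

ratio = 3.1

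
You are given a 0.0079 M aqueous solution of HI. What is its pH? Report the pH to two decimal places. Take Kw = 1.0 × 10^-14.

HI is a strong acid and dissociates completely, so [H+] = 0.0079 M.
pH = -log(0.0079) = 2.10

pH = 2.10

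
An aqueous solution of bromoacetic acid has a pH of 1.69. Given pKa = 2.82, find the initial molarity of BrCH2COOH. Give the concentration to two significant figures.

C₀ = 3.0 × 10^-1 M

[H+] = 10^(-1.69) = 2.04 × 10^-2 M = x
Ka = 10^(−2.82) = 1.51 × 10^-3
Ka = x²/(C₀ − x) ⇒ C₀ = x + x²/Ka
C₀ = 2.04 × 10^-2 + (2.04 × 10^-2)²/(1.51 × 10^-3) = 2.96 × 10^-1 M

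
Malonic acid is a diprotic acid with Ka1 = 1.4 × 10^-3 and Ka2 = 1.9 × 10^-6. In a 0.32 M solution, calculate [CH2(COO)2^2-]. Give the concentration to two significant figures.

First ionization gives [H+] ≈ [CH2(COOH)COO-] = 2.05 × 10^-2 M.
Second step: Ka2 = [H+][CH2(COO)2^2-]/[CH2(COOH)COO-] ≈ [CH2(COO)2^2-] (since [H+] ≈ [CH2(COOH)COO-]).
So [CH2(COO)2^2-] ≈ Ka2.

1.9 × 10^-6 M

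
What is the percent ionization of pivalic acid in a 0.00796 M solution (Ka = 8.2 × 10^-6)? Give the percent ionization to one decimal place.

(CH3)3CCOOH ⇌ (CH3)3CCOO- + H+; let x = [H+] at equilibrium.
x ≈ √(Ka·C₀) = √(8.2 × 10^-6 × 0.00796) = 2.55 × 10^-4 M
Fraction ionized = 2.55 × 10^-4 / 0.00796 = 0.0320 → 3.2%

3.2%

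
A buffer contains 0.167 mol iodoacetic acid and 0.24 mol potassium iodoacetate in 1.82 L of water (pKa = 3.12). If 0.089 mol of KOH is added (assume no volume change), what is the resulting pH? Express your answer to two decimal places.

OH- converts ICH2COOH to ICH2COO-: ICH2COOH → 0.078 mol, ICH2COO- → 0.329 mol.
Henderson–Hasselbalch with mole ratio 0.329/0.078: pH = 3.12 + (+0.625)

pH = 3.75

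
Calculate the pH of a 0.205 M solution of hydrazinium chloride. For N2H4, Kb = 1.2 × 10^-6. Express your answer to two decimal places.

pH = 4.38

N2H5+ is the conjugate acid of the weak base N2H4.
Ka = Kw/Kb = 1.0×10^-14 / 1.2 × 10^-6 = 8.33 × 10^-9
Ka = [H+]²/(0.205 − [H+]) = 8.33 × 10^-9
Assume [H+] ≪ 0.205: [H+] ≈ √(8.33 × 10^-9 × 0.205) = 4.13 × 10^-5 M
Check: 0.02% ionized — well under 5%, approximation valid.
pH = −log(4.13 × 10^-5) = 4.38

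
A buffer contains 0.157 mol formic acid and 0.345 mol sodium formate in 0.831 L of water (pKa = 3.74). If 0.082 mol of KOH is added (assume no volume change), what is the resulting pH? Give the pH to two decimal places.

OH- converts HCOOH to HCOO-: HCOOH → 0.075 mol, HCOO- → 0.427 mol.
Henderson–Hasselbalch with mole ratio 0.427/0.075: pH = 3.74 + (+0.755)

pH = 4.50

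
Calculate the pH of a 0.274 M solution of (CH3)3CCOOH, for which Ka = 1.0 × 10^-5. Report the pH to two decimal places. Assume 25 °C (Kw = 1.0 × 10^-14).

pH = 2.78

(CH3)3CCOOH ⇌ (CH3)3CCOO- + H+
From the ICE table, Ka = [H+]²/(0.274 − [H+]) = 1.0 × 10^-5.
Neglecting [H+] in the denominator: [H+] = √(1.0 × 10^-5 × 0.274) = 1.66 × 10^-3 M
([H+]/C₀ = 0.6% < 5%, so the approximation holds.)
pH = −log(1.66 × 10^-3) = 2.78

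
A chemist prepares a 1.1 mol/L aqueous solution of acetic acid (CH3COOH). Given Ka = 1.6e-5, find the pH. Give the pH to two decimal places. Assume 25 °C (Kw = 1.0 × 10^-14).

pH = 2.38

CH3COOH ⇌ CH3COO- + H+
Ka = [H+]²/(1.1 − [H+]) = 1.6 × 10^-5
Assume [H+] ≪ 1.1: [H+] ≈ √(1.6 × 10^-5 × 1.1) = 4.20 × 10^-3 M
([H+]/C₀ = 0.38% < 5%, so the approximation holds.)
pH = −log(4.20 × 10^-3) = 2.38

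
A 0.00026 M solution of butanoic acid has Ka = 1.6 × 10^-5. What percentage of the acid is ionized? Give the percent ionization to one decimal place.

21.9%

CH3(CH2)2COOH ⇌ CH3(CH2)2COO- + H+; let x = [H+] at equilibrium.
Solve x² + 1.6e-05x − 4.16e-09 = 0 → x = 5.70 × 10^-5 M
% ionization = x/C₀ × 100% = 5.70 × 10^-5/0.00026 × 100% = 21.9%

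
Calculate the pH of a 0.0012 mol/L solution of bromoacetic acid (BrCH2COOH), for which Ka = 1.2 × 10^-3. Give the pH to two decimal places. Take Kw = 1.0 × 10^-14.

BrCH2COOH ⇌ BrCH2COO- + H+
Ka = [H+]²/(0.0012 − [H+]) = 1.2 × 10^-3
The 5% rule fails; solving [H+]² + Ka·[H+] − Ka·C₀ = 0 exactly:
[H+] = (−Ka + √(Ka² + 4·Ka·C₀))/2 = 7.42 × 10^-4 M
pH = −log[H+] = −log(7.42 × 10^-4) = 3.13

pH = 3.13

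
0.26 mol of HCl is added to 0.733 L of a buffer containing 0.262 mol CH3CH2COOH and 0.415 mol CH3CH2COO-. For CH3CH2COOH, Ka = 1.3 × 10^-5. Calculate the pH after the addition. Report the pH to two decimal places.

Added H+ converts CH3CH2COO- to CH3CH2COOH: CH3CH2COOH → 0.522 mol, CH3CH2COO- → 0.155 mol.
pKa = −log(1.3 × 10^-5) = 4.886
pH = pKa + log([A⁻]/[HA]) = 4.886 + log(0.155/0.522) = 4.886 -0.527

pH = 4.36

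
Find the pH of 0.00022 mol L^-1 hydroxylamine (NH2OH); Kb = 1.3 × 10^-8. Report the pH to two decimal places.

NH2OH + H2O ⇌ NH3OH+ + OH-
Kb = [OH-]²/(0.00022 − [OH-]) = 1.3 × 10^-8
Assume [OH-] ≪ 0.00022: [OH-] ≈ √(1.3 × 10^-8 × 0.00022) = 1.69 × 10^-6 M
pOH = 5.77, so pH = 14.00 − pOH = 8.23

pH = 8.23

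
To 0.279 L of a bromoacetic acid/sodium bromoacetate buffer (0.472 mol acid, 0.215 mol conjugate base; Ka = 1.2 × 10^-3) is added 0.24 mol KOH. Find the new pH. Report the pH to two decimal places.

pH = 3.21

OH- converts BrCH2COOH to BrCH2COO-: BrCH2COOH → 0.232 mol, BrCH2COO- → 0.455 mol.
pKa = −log(1.2 × 10^-3) = 2.921
pH = pKa + log(n_BrCH2COO-/n_BrCH2COOH) = 2.921 + log(0.455/0.232) = 2.921 + (+0.293)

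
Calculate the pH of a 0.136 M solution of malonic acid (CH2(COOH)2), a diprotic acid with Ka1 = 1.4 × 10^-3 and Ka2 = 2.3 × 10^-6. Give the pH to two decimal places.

Ka1 ≫ Ka2, so treat the first dissociation as the only significant source of H+.
Ka1 = x²/(0.136 − x) = 1.4 × 10^-3
Solving the quadratic: x = (−Ka1 + √(Ka1² + 4·Ka1·C₀))/2 = 1.31 × 10^-2 M
pH = −log(1.31 × 10^-2) = 1.88

pH = 1.88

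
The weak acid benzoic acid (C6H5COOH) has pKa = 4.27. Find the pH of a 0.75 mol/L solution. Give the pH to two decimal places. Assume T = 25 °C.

pH = 2.20

C6H5COOH ⇌ C6H5COO- + H+
Ka = 10^(−4.27) = 5.37 × 10^-5
Let x = [H+] at equilibrium. Ka = x²/(0.75 − x).
Since Ka ≪ C₀, x ≈ √(Ka·C₀) = 6.35 × 10^-3 M.
(x/C₀ = 0.85% < 5%, so the approximation holds.)
pH = −log[H+] = −log(6.35 × 10^-3) = 2.20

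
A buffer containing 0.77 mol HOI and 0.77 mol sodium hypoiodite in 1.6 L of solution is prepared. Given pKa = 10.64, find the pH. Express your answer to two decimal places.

pH = 10.64

Using pH = pKa + log([base]/[acid]) with [base]/[acid] = 0.77/0.77:
pH = 10.64 + (+0.000) = 10.64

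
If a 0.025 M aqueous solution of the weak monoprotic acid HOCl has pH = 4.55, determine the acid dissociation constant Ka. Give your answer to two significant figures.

[H+] = 10^(-4.55) = 2.82 × 10^-5 M
At equilibrium [HA] = 0.025 − 2.82 × 10^-5 = 2.50 × 10^-2 M
Ka = [H+][A-]/[HA] = (2.82 × 10^-5)² / 2.50 × 10^-2 = 3.2 × 10^-8

Ka = 3.2 × 10^-8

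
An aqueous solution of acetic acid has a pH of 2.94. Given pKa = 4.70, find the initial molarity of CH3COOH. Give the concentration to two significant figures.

[H+] = 10^(-2.94) = 1.15 × 10^-3 M = x
Ka = 10^(−4.70) = 2.00 × 10^-5
Ka = x²/(C₀ − x) ⇒ C₀ = x + x²/Ka
C₀ = 1.15 × 10^-3 + (1.15 × 10^-3)²/(2.00 × 10^-5) = 6.73 × 10^-2 M

C₀ = 6.7 × 10^-2 M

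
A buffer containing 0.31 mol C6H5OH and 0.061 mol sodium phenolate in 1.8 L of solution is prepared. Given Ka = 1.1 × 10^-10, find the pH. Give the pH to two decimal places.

pH = 9.25

pKa = −log(1.1 × 10^-10) = 9.959
Henderson–Hasselbalch: pH = pKa + log([C6H5O-]/[C6H5OH]) = 9.959 + log(0.061/0.31)
pH = 9.959 + (-0.706) = 9.25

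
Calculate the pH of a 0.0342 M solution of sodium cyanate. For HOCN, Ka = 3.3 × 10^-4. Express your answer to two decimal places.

pH = 8.01

OCN- is the conjugate base of the weak acid HOCN.
Kb = Kw/Ka = 1.0×10^-14 / 3.3 × 10^-4 = 3.03 × 10^-11
Let x = [OH-] at equilibrium. Kb = x²/(0.0342 − x).
Since Kb ≪ C₀, x ≈ √(Kb·C₀) = 1.02 × 10^-6 M.
(x/C₀ = 0.003% < 5%, so the approximation holds.)
pOH = 5.99, so pH = 14.00 − pOH = 8.01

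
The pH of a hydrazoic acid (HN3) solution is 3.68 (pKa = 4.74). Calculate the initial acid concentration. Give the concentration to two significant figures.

C₀ = 2.6 × 10^-3 M

[H+] = 10^(-3.68) = 2.09 × 10^-4 M = x
Ka = 10^(−4.74) = 1.82 × 10^-5
Ka = x²/(C₀ − x) ⇒ C₀ = x + x²/Ka
C₀ = 2.09 × 10^-4 + (2.09 × 10^-4)²/(1.82 × 10^-5) = 2.61 × 10^-3 M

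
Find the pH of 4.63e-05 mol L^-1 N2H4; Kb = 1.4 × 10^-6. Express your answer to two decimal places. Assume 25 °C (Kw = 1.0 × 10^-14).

N2H4 + H2O ⇌ N2H5+ + OH-
Let x = [OH-] at equilibrium. Kb = x²/(4.63e-05 − x).
The 5% rule fails; solving x² + Kb·x − Kb·C₀ = 0 exactly:
x = [−1.4e-06 + √(1.4e-06² + 2.59e-10)]/2 = 7.38 × 10^-6 M
pOH = 5.13, so pH = 14.00 − pOH = 8.87

pH = 8.87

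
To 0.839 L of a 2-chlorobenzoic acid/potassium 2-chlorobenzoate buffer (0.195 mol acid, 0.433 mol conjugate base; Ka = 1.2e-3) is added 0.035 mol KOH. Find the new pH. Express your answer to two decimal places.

After neutralization: n(ClC6H4COOH) = 0.16 mol, n(ClC6H4COO-) = 0.468 mol.
pKa = −log(1.2 × 10^-3) = 2.921
pH = pKa + log(n_ClC6H4COO-/n_ClC6H4COOH) = 2.921 + log(0.468/0.16) = 2.921 + (+0.466)

pH = 3.39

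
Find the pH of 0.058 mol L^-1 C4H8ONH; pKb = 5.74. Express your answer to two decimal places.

C4H8ONH + H2O ⇌ C4H8ONH2+ + OH-
Kb = 10^(−5.74) = 1.82 × 10^-6
From the ICE table, Kb = [OH-]²/(0.058 − [OH-]) = 1.82 × 10^-6.
Since Kb ≪ C₀, [OH-] ≈ √(Kb·C₀) = 3.25 × 10^-4 M.
Check: 0.56% ionized — well under 5%, approximation valid.
pOH = −log(3.25 × 10^-4) = 3.49; pH = 14.00 − 3.49 = 10.51

pH = 10.51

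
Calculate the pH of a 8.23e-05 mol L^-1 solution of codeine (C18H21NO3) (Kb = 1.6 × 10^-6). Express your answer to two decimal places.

C18H21NO3 + H2O ⇌ C18H22NO3+ + OH-
Let x = [OH-] at equilibrium. Kb = x²/(8.23e-05 − x).
The 5% rule fails; solving x² + Kb·x − Kb·C₀ = 0 exactly:
x = [−1.6e-06 + √(1.6e-06² + 5.27e-10)]/2 = 1.07 × 10^-5 M
pOH = −log(1.07 × 10^-5) = 4.97; pH = 14.00 − 4.97 = 9.03

pH = 9.03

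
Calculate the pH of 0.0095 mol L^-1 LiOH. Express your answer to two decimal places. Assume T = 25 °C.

pH = 11.98

LiOH is a strong base; [OH-] = 0.0095 M.
pOH = -log(0.0095) = 2.02
pH = 14.00 - 2.02 = 11.98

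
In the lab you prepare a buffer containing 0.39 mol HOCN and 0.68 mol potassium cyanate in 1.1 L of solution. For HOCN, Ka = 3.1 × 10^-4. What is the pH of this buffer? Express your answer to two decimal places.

pH = 3.75

pKa = −log(3.1 × 10^-4) = 3.509
Using pH = pKa + log([base]/[acid]) with [base]/[acid] = 0.68/0.39:
pH = 3.509 + (+0.241) = 3.75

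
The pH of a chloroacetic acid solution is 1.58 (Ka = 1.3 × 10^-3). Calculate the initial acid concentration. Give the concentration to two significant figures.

[H+] = 10^(-1.58) = 2.63 × 10^-2 M = x
Ka = x²/(C₀ − x) ⇒ C₀ = x + x²/Ka
C₀ = 2.63 × 10^-2 + (2.63 × 10^-2)²/(1.3 × 10^-3) = 5.58 × 10^-1 M

C₀ = 5.6 × 10^-1 M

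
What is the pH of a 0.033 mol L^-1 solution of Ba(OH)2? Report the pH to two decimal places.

Ba(OH)2 is a strong base (each formula unit releases 2 OH-); [OH-] = 0.066 M.
pOH = -log(0.066) = 1.18
pH = 14.00 - 1.18 = 12.82

pH = 12.82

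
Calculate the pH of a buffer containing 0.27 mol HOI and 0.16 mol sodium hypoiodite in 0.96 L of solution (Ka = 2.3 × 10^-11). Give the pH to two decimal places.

pH = 10.41

pKa = −log(2.3 × 10^-11) = 10.638
Using pH = pKa + log([base]/[acid]) with [base]/[acid] = 0.16/0.27:
pH = 10.638 + (-0.227) = 10.41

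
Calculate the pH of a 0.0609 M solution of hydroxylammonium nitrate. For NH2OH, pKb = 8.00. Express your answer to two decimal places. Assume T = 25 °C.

pH = 3.61

NH3OH+ is the conjugate acid of the weak base NH2OH.
Kb = 10^(−8.00) = 1.00 × 10^-8
Ka = Kw/Kb = 1.0×10^-14 / 1.00 × 10^-8 = 1.00 × 10^-6
Ka = [H+]²/(0.0609 − [H+]) = 1.00 × 10^-6
Assume [H+] ≪ 0.0609: [H+] ≈ √(1.00 × 10^-6 × 0.0609) = 2.47 × 10^-4 M
pH = −log(2.47 × 10^-4) = 3.61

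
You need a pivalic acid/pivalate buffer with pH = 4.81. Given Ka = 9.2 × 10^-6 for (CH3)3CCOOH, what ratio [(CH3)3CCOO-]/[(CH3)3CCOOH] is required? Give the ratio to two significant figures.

ratio = 0.59

pKa = -log(9.2 × 10^-6) = 5.036
pH = pKa + log(r) ⇒ log(r) = 4.81 − 5.036 = -0.226
r = [(CH3)3CCOO-]/[(CH3)3CCOOH] = 10^(-0.226) = 0.594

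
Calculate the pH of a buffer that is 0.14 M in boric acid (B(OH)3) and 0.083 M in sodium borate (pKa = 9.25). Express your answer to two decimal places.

pH = 9.02

Using pH = pKa + log([base]/[acid]) with [base]/[acid] = 0.083/0.14:
pH = 9.25 + (-0.227) = 9.02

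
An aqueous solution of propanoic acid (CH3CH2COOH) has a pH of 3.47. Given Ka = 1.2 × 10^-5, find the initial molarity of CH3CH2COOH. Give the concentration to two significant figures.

C₀ = 9.9 × 10^-3 M

[H+] = 10^(-3.47) = 3.39 × 10^-4 M = x
Ka = x²/(C₀ − x) ⇒ C₀ = x + x²/Ka
C₀ = 3.39 × 10^-4 + (3.39 × 10^-4)²/(1.2 × 10^-5) = 9.92 × 10^-3 M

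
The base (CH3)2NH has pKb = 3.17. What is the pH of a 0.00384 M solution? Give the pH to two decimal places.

pH = 11.12

(CH3)2NH + H2O ⇌ (CH3)2NH2+ + OH-
Kb = 10^(−3.17) = 6.76 × 10^-4
Let x = [OH-] at equilibrium. Kb = x²/(0.00384 − x).
Here C₀/Kb ≈ 5.68, so the small-x approximation fails. Use the quadratic:
x = (−Kb + √(Kb² + 4·Kb·C₀))/2 = 1.31 × 10^-3 M
pOH = −log(1.31 × 10^-3) = 2.88; pH = 14.00 − 2.88 = 11.12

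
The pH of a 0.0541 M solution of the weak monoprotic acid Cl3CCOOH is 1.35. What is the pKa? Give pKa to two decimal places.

pKa = 0.67

[H+] = 10^(-1.35) = 4.47 × 10^-2 M
At equilibrium [HA] = 0.0541 − 4.47 × 10^-2 = 9.40 × 10^-3 M
Ka = [H+][A-]/[HA] = (4.47 × 10^-2)² / 9.40 × 10^-3 = 2.13 × 10^-1
pKa = -log(2.13 × 10^-1) = 0.67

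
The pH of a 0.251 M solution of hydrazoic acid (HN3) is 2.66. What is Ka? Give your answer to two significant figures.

[H+] = 10^(-2.66) = 2.19 × 10^-3 M
At equilibrium [HA] = 0.251 − 2.19 × 10^-3 = 2.49 × 10^-1 M
Ka = [H+][A-]/[HA] = (2.19 × 10^-3)² / 2.49 × 10^-1 = 1.9 × 10^-5

Ka = 1.9 × 10^-5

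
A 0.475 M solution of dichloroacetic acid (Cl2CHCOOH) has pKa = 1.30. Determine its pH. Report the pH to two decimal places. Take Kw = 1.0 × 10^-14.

pH = 0.88

Cl2CHCOOH ⇌ Cl2CHCOO- + H+
Ka = 10^(−1.30) = 5.01 × 10^-2
Ka = [H+]²/(0.475 − [H+]) = 5.01 × 10^-2
Here C₀/Ka ≈ 9.48, so the small-[H+] approximation fails. Use the quadratic:
[H+] = [−0.0501 + √(0.0501² + 0.0952)]/2 = 1.31 × 10^-1 M
pH = −log[H+] = −log(1.31 × 10^-1) = 0.88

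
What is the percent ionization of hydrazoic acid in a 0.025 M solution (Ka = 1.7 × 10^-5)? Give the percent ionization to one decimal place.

2.6%

HN3 ⇌ N3- + H+; let x = [H+] at equilibrium.
x ≈ √(Ka·C₀) = √(1.7 × 10^-5 × 0.025) = 6.52 × 10^-4 M
Fraction ionized = 6.52 × 10^-4 / 0.025 = 0.0261 → 2.6%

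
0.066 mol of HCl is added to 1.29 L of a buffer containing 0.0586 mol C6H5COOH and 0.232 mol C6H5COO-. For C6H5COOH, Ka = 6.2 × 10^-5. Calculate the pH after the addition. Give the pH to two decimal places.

pH = 4.33

Added H+ converts C6H5COO- to C6H5COOH: C6H5COOH → 0.125 mol, C6H5COO- → 0.166 mol.
pKa = −log(6.2 × 10^-5) = 4.208
Henderson–Hasselbalch with mole ratio 0.166/0.125: pH = 4.208 + (+0.123)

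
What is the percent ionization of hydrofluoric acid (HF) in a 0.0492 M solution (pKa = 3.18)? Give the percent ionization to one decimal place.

10.9%

HF ⇌ F- + H+; let x = [H+] at equilibrium.
Ka = 10^(−3.18) = 6.61 × 10^-4
Ka = x²/(C₀ − x); solving the quadratic gives x = 5.38 × 10^-3 M.
Fraction ionized = 5.38 × 10^-3 / 0.0492 = 0.1093 → 10.9%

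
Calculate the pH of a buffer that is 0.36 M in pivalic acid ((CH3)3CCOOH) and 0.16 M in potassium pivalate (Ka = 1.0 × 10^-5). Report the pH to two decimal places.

pH = 4.65

pKa = −log(1.0 × 10^-5) = 5.000
Using pH = pKa + log([base]/[acid]) with [base]/[acid] = 0.16/0.36:
pH = 5.000 + (-0.352) = 4.65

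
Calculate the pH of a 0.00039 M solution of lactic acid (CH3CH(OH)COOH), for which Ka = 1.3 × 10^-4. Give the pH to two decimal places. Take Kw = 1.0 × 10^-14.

CH3CH(OH)COOH ⇌ CH3CH(OH)COO- + H+
Let x = [H+] at equilibrium. Ka = x²/(0.00039 − x).
Here C₀/Ka ≈ 3, so the small-x approximation fails. Use the quadratic:
x = [−0.00013 + √(0.00013² + 2.03e-07)]/2 = 1.69 × 10^-4 M
pH = −log[H+] = −log(1.69 × 10^-4) = 3.77

pH = 3.77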